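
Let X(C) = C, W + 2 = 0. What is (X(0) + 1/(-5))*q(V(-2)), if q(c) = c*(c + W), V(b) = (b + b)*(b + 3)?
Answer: -24/5 ≈ -4.8000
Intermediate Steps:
W = -2 (W = -2 + 0 = -2)
V(b) = 2*b*(3 + b) (V(b) = (2*b)*(3 + b) = 2*b*(3 + b))
q(c) = c*(-2 + c) (q(c) = c*(c - 2) = c*(-2 + c))
(X(0) + 1/(-5))*q(V(-2)) = (0 + 1/(-5))*((2*(-2)*(3 - 2))*(-2 + 2*(-2)*(3 - 2))) = (0 - 1/5)*((2*(-2)*1)*(-2 + 2*(-2)*1)) = -(-4)*(-2 - 4)/5 = -(-4)*(-6)/5 = -1/5*24 = -24/5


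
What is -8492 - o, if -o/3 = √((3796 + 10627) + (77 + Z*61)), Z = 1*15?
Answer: -8492 + 3*√15415 ≈ -8119.5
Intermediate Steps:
Z = 15
o = -3*√15415 (o = -3*√((3796 + 10627) + (77 + 15*61)) = -3*√(14423 + (77 + 915)) = -3*√(14423 + 992) = -3*√15415 ≈ -372.47)
-8492 - o = -8492 - (-3)*√15415 = -8492 + 3*√15415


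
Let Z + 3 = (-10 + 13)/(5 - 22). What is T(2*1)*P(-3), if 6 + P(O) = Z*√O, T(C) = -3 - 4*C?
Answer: 66 + 594*I*√3/17 ≈ 66.0 + 60.52*I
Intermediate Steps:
Z = -54/17 (Z = -3 + (-10 + 13)/(5 - 22) = -3 + 3/(-17) = -3 + 3*(-1/17) = -3 - 3/17 = -54/17 ≈ -3.1765)
P(O) = -6 - 54*√O/17
T(2*1)*P(-3) = (-3 - 8)*(-6 - 54*I*√3/17) = -11*(-6 - 54*I*√3/17) = 66 + 594*I*√3/17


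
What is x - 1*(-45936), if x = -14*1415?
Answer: 26126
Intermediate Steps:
x = -19810
x - 1*(-45936) = -19810 - 1*(-45936) = -19810 + 45936 = 26126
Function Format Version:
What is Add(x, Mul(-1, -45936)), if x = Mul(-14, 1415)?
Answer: 26126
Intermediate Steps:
x = -19810
Add(x, Mul(-1, -45936)) = Add(-19810, Mul(-1, -45936)) = Add(-19810, 45936) = 26126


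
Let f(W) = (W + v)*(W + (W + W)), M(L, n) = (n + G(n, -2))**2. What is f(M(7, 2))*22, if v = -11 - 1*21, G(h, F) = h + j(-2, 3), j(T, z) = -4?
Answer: 0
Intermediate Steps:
G(h, F) = -4 + h (G(h, F) = h - 4 = -4 + h)
v = -32 (v = -11 - 21 = -32)
M(L, n) = (-4 + 2*n)**2 (M(L, n) = (n + (-4 + n))**2 = (-4 + 2*n)**2)
f(W) = 3*W*(-32 + W) (f(W) = (W - 32)*(W + (W + W)) = (-32 + W)*(W + 2*W) = (-32 + W)*(3*W) = 3*W*(-32 + W))
f(M(7, 2))*22 = (3*(4*(-2 + 2)**2)*(-32 + 4*(-2 + 2)**2))*22 = (3*(4*0**2)*(-32 + 4*0**2))*22 = (3*(4*0)*(-32 + 4*0))*22 = (3*0*(-32 + 0))*22 = (3*0*(-32))*22 = 0*22 = 0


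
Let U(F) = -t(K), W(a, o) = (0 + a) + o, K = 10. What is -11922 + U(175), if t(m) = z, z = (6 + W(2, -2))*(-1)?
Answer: -11916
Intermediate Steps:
W(a, o) = a + o
z = -6 (z = (6 + (2 - 2))*(-1) = (6 + 0)*(-1) = 6*(-1) = -6)
t(m) = -6
U(F) = 6 (U(F) = -1*(-6) = 6)
-11922 + U(175) = -11922 + 6 = -11916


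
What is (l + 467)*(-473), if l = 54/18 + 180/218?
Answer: -24274360/109 ≈ -2.2270e+5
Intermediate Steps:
l = 417/109 (l = 54*(1/18) + 180*(1/218) = 3 + 90/109 = 417/109 ≈ 3.8257)
(l + 467)*(-473) = (417/109 + 467)*(-473) = (51320/109)*(-473) = -24274360/109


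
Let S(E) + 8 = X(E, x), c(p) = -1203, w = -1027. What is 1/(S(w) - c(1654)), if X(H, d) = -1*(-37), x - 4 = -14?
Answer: 1/1232 ≈ 0.00081169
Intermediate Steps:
x = -10 (x = 4 - 14 = -10)
X(H, d) = 37
S(E) = 29 (S(E) = -8 + 37 = 29)
1/(S(w) - c(1654)) = 1/(29 - 1*(-1203)) = 1/(29 + 1203) = 1/1232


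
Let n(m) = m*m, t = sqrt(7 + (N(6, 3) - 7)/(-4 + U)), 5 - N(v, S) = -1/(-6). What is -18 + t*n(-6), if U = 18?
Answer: -18 + 30*sqrt(483)/7 ≈ 76.188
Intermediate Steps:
N(v, S) = 29/6 (N(v, S) = 5 - (-1)/(-6) = 5 - (-1)*(-1)/6 = 5 - 1*1/6 = 5 - 1/6 = 29/6)
t = 5*sqrt(483)/42 (t = sqrt(7 + (29/6 - 7)/(-4 + 18)) = sqrt(7 - 13/6/14) = sqrt(7 - 13/6*1/14) = sqrt(7 - 13/84) = sqrt(575/84) = 5*sqrt(483)/42 ≈ 2.6163)
n(m) = m**2
-18 + t*n(-6) = -18 + (5*sqrt(483)/42)*(-6)**2 = -18 + (5*sqrt(483)/42)*36 = -18 + 30*sqrt(483)/7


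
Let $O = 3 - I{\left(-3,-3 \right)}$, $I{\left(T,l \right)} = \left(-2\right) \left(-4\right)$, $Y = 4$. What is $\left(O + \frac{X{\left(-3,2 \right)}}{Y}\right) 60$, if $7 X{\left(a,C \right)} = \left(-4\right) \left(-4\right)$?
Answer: $- \frac{1860}{7} \approx -265.71$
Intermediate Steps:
$X{\left(a,C \right)} = \frac{16}{7}$ ($X{\left(a,C \right)} = \frac{\left(-4\right) \left(-4\right)}{7} = \frac{1}{7} \cdot 16 = \frac{16}{7}$)
$I{\left(T,l \right)} = 8$
$O = -5$ ($O = 3 - 8 = -5$)
$\left(O + \frac{X{\left(-3,2 \right)}}{Y}\right) 60 = \left(-5 + \frac{16}{7 \cdot 4}\right) 60 = \left(-5 + \frac{16}{7} \cdot \frac{1}{4}\right) 60 = \left(-5 + \frac{4}{7}\right) 60 = \left(- \frac{31}{7}\right) 60 = - \frac{1860}{7}$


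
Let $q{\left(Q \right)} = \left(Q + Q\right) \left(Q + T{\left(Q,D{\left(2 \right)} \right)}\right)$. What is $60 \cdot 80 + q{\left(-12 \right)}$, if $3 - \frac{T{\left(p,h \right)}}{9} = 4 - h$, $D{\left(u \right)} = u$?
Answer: $4872$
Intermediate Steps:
$T{\left(p,h \right)} = -9 + 9 h$ ($T{\left(p,h \right)} = 27 - 9 \left(4 - h\right) = 27 + \left(-36 + 9 h\right) = -9 + 9 h$)
$q{\left(Q \right)} = 2 Q \left(9 + Q\right)$ ($q{\left(Q \right)} = \left(Q + Q\right) \left(Q + \left(-9 + 9 \cdot 2\right)\right) = 2 Q \left(Q + \left(-9 + 18\right)\right) = 2 Q \left(Q + 9\right) = 2 Q \left(9 + Q\right)$)
$60 \cdot 80 + q{\left(-12 \right)} = 60 \cdot 80 + 2 \left(-12\right) \left(9 - 12\right) = 4800 + 2 \left(-12\right) \left(-3\right) = 4800 + 72 = 4872$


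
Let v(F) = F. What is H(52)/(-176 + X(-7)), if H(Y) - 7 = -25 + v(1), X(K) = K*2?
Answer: 17/190 ≈ 0.089474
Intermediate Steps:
X(K) = 2*K
H(Y) = -17 (H(Y) = 7 + (-25 + 1) = 7 - 24 = -17)
H(52)/(-176 + X(-7)) = -17/(-176 + 2*(-7)) = -17/(-176 - 14) = -17/(-190) = -1/190*(-17) = 17/190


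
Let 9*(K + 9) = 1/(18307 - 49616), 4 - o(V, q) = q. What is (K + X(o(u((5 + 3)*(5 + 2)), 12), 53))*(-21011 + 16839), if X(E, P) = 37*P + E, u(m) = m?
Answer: -2285347601236/281781 ≈ -8.1104e+6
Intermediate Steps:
o(V, q) = 4 - q
K = -2536030/281781 (K = -9 + 1/(9*(18307 - 49616)) = -9 + (⅑)/(-31309) = -9 + (⅑)*(-1/31309) = -9 - 1/281781 = -2536030/281781 ≈ -9.0000)
X(E, P) = E + 37*P
(K + X(o(u((5 + 3)*(5 + 2)), 12), 53))*(-21011 + 16839) = (-2536030/281781 + ((4 - 1*12) + 37*53))*(-21011 + 16839) = (-2536030/281781 + ((4 - 12) + 1961))*(-4172) = (-2536030/281781 + (-8 + 1961))*(-4172) = (-2536030/281781 + 1953)*(-4172) = (547782263/281781)*(-4172) = -2285347601236/281781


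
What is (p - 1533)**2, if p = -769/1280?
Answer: 3853404334081/1638400 ≈ 2.3519e+6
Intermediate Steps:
p = -769/1280 (p = -769*1/1280 = -769/1280 ≈ -0.60078)
(p - 1533)**2 = (-769/1280 - 1533)**2 = (-1963009/1280)**2 = 3853404334081/1638400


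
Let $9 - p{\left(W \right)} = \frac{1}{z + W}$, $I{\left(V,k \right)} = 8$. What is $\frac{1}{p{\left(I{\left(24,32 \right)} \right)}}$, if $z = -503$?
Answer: $\frac{495}{4456} \approx 0.11109$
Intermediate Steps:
$p{\left(W \right)} = 9 - \frac{1}{-503 + W}$
$\frac{1}{p{\left(I{\left(24,32 \right)} \right)}} = \frac{1}{\frac{1}{-503 + 8} \left(-4528 + 9 \cdot 8\right)} = \frac{1}{\frac{1}{-495} \left(-4528 + 72\right)} = \frac{1}{\left(- \frac{1}{495}\right) \left(-4456\right)} = \frac{1}{\frac{4456}{495}} = \frac{495}{4456}$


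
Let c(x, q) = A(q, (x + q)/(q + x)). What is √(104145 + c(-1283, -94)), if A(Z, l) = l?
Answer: √104146 ≈ 322.72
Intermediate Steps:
c(x, q) = 1 (c(x, q) = (x + q)/(q + x) = (q + x)/(q + x) = 1)
√(104145 + c(-1283, -94)) = √(104145 + 1) = √104146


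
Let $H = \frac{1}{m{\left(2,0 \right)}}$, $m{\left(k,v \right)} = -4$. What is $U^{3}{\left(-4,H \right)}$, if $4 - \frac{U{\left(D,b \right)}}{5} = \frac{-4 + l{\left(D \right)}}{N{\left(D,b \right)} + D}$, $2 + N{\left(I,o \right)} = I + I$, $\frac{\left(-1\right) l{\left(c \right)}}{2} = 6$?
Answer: $\frac{1000000}{343} \approx 2915.5$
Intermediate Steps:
$l{\left(c \right)} = -12$ ($l{\left(c \right)} = \left(-2\right) 6 = -12$)
$N{\left(I,o \right)} = -2 + 2 I$ ($N{\left(I,o \right)} = -2 + \left(I + I\right) = -2 + 2 I$)
$H = - \frac{1}{4}$ ($H = \frac{1}{-4} = - \frac{1}{4} \approx -0.25$)
$U{\left(D,b \right)} = 20 + \frac{80}{-2 + 3 D}$ ($U{\left(D,b \right)} = 20 - 5 \frac{-4 - 12}{\left(-2 + 2 D\right) + D} = 20 - 5 \left(- \frac{16}{-2 + 3 D}\right) = 20 + \frac{80}{-2 + 3 D}$)
$U^{3}{\left(-4,H \right)} = \left(\frac{20 \left(2 + 3 \left(-4\right)\right)}{-2 + 3 \left(-4\right)}\right)^{3} = \left(\frac{20 \left(2 - 12\right)}{-2 - 12}\right)^{3} = \left(20 \frac{1}{-14} \left(-10\right)\right)^{3} = \left(20 \left(- \frac{1}{14}\right) \left(-10\right)\right)^{3} = \left(\frac{100}{7}\right)^{3} = \frac{1000000}{343}$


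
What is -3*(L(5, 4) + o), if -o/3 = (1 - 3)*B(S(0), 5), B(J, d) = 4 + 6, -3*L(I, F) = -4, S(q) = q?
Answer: -184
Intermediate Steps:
L(I, F) = 4/3 (L(I, F) = -⅓*(-4) = 4/3)
B(J, d) = 10
o = 60 (o = -3*(1 - 3)*10 = -(-6)*10 = -3*(-20) = 60)
-3*(L(5, 4) + o) = -3*(4/3 + 60) = -3*184/3 = -184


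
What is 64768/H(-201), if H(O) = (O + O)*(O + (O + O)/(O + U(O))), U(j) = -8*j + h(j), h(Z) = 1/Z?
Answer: 1144798688/1430235801 ≈ 0.80043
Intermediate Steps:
h(Z) = 1/Z
U(j) = 1/j - 8*j (U(j) = -8*j + 1/j = 1/j - 8*j)
H(O) = 2*O*(O + 2*O/(1/O - 7*O)) (H(O) = (O + O)*(O + (O + O)/(O + (1/O - 8*O))) = (2*O)*(O + (2*O)/(1/O - 7*O)) = (2*O)*(O + 2*O/(1/O - 7*O)) = 2*O*(O + 2*O/(1/O - 7*O)))
64768/H(-201) = 64768/((2*(-201)**2*(-1 - 1*(-201)*(2 - 7*(-201)))/(-1 + 7*(-201)**2))) = 64768/((2*40401*(-1 - 1*(-201)*(2 + 1407))/(-1 + 7*40401))) = 64768/((2*40401*(-1 - 1*(-201)*1409)/(-1 + 282807))) = 64768/((2*40401*(-1 + 283209)/282806)) = 64768/((2*40401*(1/282806)*283208)) = 64768/(11441886408/141403) = 64768*(141403/11441886408) = 1144798688/1430235801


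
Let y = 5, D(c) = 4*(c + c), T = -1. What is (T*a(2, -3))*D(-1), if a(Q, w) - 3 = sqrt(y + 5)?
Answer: 24 + 8*sqrt(10) ≈ 49.298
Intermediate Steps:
D(c) = 8*c (D(c) = 4*(2*c) = 8*c)
a(Q, w) = 3 + sqrt(10) (a(Q, w) = 3 + sqrt(5 + 5) = 3 + sqrt(10))
(T*a(2, -3))*D(-1) = (-(3 + sqrt(10)))*(8*(-1)) = (-3 - sqrt(10))*(-8) = 24 + 8*sqrt(10)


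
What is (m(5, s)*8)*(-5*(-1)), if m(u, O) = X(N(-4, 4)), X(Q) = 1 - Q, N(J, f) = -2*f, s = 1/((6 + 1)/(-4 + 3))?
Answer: 360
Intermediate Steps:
s = -⅐ (s = 1/(7/(-1)) = 1/(7*(-1)) = 1/(-7) = 1*(-⅐) = -⅐ ≈ -0.14286)
m(u, O) = 9 (m(u, O) = 1 - (-2)*4 = 1 - 1*(-8) = 1 + 8 = 9)
(m(5, s)*8)*(-5*(-1)) = (9*8)*(-5*(-1)) = 72*5 = 360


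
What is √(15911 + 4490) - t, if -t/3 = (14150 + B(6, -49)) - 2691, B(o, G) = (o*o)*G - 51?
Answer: 28932 + √20401 ≈ 29075.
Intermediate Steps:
B(o, G) = -51 + G*o² (B(o, G) = o²*G - 51 = G*o² - 51 = -51 + G*o²)
t = -28932 (t = -3*((14150 + (-51 - 49*6²)) - 2691) = -3*((14150 + (-51 - 49*36)) - 2691) = -3*((14150 + (-51 - 1764)) - 2691) = -3*((14150 - 1815) - 2691) = -3*(12335 - 2691) = -3*9644 = -28932)
√(15911 + 4490) - t = √(15911 + 4490) - 1*(-28932) = √20401 + 28932 = 28932 + √20401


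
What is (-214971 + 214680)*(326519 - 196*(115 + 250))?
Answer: -74198889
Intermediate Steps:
(-214971 + 214680)*(326519 - 196*(115 + 250)) = -291*(326519 - 196*365) = -291*(326519 - 71540) = -291*254979 = -74198889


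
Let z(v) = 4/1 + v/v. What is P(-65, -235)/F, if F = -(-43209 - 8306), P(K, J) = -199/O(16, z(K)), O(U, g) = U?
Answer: -199/824240 ≈ -0.00024143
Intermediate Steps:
z(v) = 5 (z(v) = 4*1 + 1 = 4 + 1 = 5)
P(K, J) = -199/16
F = 51515 (F = -1*(-51515) = 51515)
P(-65, -235)/F = -199/16/51515 = -199/16*1/51515 = -199/824240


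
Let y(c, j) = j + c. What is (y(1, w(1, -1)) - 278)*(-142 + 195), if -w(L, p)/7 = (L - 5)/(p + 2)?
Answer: -13197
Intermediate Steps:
w(L, p) = -7*(-5 + L)/(2 + p) (w(L, p) = -7*(L - 5)/(p + 2) = -7*(-5 + L)/(2 + p))
y(c, j) = c + j
(y(1, w(1, -1)) - 278)*(-142 + 195) = ((1 + 7*(5 - 1*1)/(2 - 1)) - 278)*(-142 + 195) = ((1 + 7*(5 - 1)/1) - 278)*53 = ((1 + 7*1*4) - 278)*53 = ((1 + 28) - 278)*53 = (29 - 278)*53 = -249*53 = -13197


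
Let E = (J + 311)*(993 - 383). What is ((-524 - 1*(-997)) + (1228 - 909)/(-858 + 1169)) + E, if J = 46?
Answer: 67873892/311 ≈ 2.1824e+5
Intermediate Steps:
E = 217770 (E = (46 + 311)*(993 - 383) = 357*610 = 217770)
((-524 - 1*(-997)) + (1228 - 909)/(-858 + 1169)) + E = ((-524 - 1*(-997)) + (1228 - 909)/(-858 + 1169)) + 217770 = ((-524 + 997) + 319/311) + 217770 = (473 + 319*(1/311)) + 217770 = (473 + 319/311) + 217770 = 147422/311 + 217770 = 67873892/311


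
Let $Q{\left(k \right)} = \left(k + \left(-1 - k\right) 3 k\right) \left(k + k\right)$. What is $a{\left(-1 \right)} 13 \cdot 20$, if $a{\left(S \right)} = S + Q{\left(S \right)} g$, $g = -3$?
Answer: $-1820$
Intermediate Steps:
$Q{\left(k \right)} = 2 k \left(k + k \left(-3 - 3 k\right)\right)$ ($Q{\left(k \right)} = \left(k + \left(-3 - 3 k\right) k\right) 2 k = \left(k + k \left(-3 - 3 k\right)\right) 2 k = 2 k \left(k + k \left(-3 - 3 k\right)\right)$)
$a{\left(S \right)} = S - 3 S^{2} \left(-4 - 6 S\right)$ ($a{\left(S \right)} = S + S^{2} \left(-4 - 6 S\right) \left(-3\right) = S - 3 S^{2} \left(-4 - 6 S\right)$)
$a{\left(-1 \right)} 13 \cdot 20 = - (1 + 6 \left(-1\right) \left(2 + 3 \left(-1\right)\right)) 13 \cdot 20 = - (1 + 6 \left(-1\right) \left(2 - 3\right)) 260 = - (1 + 6 \left(-1\right) \left(-1\right)) 260 = - (1 + 6) 260 = \left(-1\right) 7 \cdot 260 = \left(-7\right) 260 = -1820$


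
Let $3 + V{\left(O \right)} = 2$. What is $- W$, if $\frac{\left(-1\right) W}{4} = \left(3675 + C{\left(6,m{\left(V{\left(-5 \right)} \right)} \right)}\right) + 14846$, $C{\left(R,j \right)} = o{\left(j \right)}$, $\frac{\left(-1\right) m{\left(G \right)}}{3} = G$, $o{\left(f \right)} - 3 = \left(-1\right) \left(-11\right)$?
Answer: $74140$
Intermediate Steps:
$o{\left(f \right)} = 14$ ($o{\left(f \right)} = 3 - -11 = 3 + 11 = 14$)
$V{\left(O \right)} = -1$ ($V{\left(O \right)} = -3 + 2 = -1$)
$m{\left(G \right)} = - 3 G$
$C{\left(R,j \right)} = 14$
$W = -74140$ ($W = - 4 \left(\left(3675 + 14\right) + 14846\right) = - 4 \left(3689 + 14846\right) = \left(-4\right) 18535 = -74140$)
$- W = \left(-1\right) \left(-74140\right) = 74140$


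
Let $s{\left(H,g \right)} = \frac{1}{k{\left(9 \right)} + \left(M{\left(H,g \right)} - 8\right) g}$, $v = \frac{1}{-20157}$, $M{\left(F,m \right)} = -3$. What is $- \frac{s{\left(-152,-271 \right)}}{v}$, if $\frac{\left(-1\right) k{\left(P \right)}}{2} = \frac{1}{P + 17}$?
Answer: $\frac{262041}{38752} \approx 6.762$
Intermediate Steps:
$v = - \frac{1}{20157} \approx -4.9611 \cdot 10^{-5}$
$k{\left(P \right)} = - \frac{2}{17 + P}$ ($k{\left(P \right)} = - \frac{2}{P + 17} = - \frac{2}{17 + P}$)
$s{\left(H,g \right)} = \frac{1}{- \frac{1}{13} - 11 g}$ ($s{\left(H,g \right)} = \frac{1}{- \frac{2}{17 + 9} + \left(-3 - 8\right) g} = \frac{1}{- \frac{2}{26} - 11 g} = \frac{1}{\left(-2\right) \frac{1}{26} - 11 g} = \frac{1}{- \frac{1}{13} - 11 g}$)
$- \frac{s{\left(-152,-271 \right)}}{v} = - \frac{\left(-13\right) \frac{1}{1 + 143 \left(-271\right)}}{- \frac{1}{20157}} = - - \frac{13}{1 - 38753} \left(-20157\right) = - - \frac{13}{-38752} \left(-20157\right) = - \left(-13\right) \left(- \frac{1}{38752}\right) \left(-20157\right) = - \frac{13 \left(-20157\right)}{38752} = \left(-1\right) \left(- \frac{262041}{38752}\right) = \frac{262041}{38752}$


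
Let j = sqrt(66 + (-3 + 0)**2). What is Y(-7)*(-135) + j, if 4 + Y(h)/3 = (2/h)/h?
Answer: 78570/49 + 5*sqrt(3) ≈ 1612.1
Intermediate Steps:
Y(h) = -12 + 6/h**2 (Y(h) = -12 + 3*((2/h)/h) = -12 + 3*(2/h**2) = -12 + 6/h**2)
j = 5*sqrt(3) (j = sqrt(66 + (-3)**2) = sqrt(66 + 9) = sqrt(75) = 5*sqrt(3) ≈ 8.6602)
Y(-7)*(-135) + j = (-12 + 6/(-7)**2)*(-135) + 5*sqrt(3) = (-12 + 6*(1/49))*(-135) + 5*sqrt(3) = (-12 + 6/49)*(-135) + 5*sqrt(3) = -582/49*(-135) + 5*sqrt(3) = 78570/49 + 5*sqrt(3)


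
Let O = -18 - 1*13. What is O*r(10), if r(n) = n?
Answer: -310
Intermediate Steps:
O = -31 (O = -18 - 13 = -31)
O*r(10) = -31*10 = -310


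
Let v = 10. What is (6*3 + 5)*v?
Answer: 230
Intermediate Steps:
(6*3 + 5)*v = (6*3 + 5)*10 = (18 + 5)*10 = 23*10 = 230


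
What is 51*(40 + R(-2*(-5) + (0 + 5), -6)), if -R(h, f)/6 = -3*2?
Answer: 3876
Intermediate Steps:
R(h, f) = 36 (R(h, f) = -(-18)*2 = -6*(-6) = 36)
51*(40 + R(-2*(-5) + (0 + 5), -6)) = 51*(40 + 36) = 51*76 = 3876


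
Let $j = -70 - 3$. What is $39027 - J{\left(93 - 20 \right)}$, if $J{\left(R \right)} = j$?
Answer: $39100$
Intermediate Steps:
$j = -73$
$J{\left(R \right)} = -73$
$39027 - J{\left(93 - 20 \right)} = 39027 - -73 = 39027 + 73 = 39100$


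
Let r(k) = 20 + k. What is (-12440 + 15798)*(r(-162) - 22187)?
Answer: -74980782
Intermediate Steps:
(-12440 + 15798)*(r(-162) - 22187) = (-12440 + 15798)*((20 - 162) - 22187) = 3358*(-142 - 22187) = 3358*(-22329) = -74980782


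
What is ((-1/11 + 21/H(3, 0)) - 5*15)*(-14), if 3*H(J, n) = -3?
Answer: 14798/11 ≈ 1345.3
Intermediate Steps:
H(J, n) = -1 (H(J, n) = (⅓)*(-3) = -1)
((-1/11 + 21/H(3, 0)) - 5*15)*(-14) = ((-1/11 + 21/(-1)) - 5*15)*(-14) = ((-1*1/11 + 21*(-1)) - 75)*(-14) = ((-1/11 - 21) - 75)*(-14) = (-232/11 - 75)*(-14) = -1057/11*(-14) = 14798/11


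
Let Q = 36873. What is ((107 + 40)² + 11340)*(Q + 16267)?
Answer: 1750909860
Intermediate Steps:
((107 + 40)² + 11340)*(Q + 16267) = ((107 + 40)² + 11340)*(36873 + 16267) = (147² + 11340)*53140 = (21609 + 11340)*53140 = 32949*53140 = 1750909860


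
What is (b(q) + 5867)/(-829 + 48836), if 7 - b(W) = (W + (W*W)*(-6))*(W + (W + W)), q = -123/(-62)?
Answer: 357655071/2860353074 ≈ 0.12504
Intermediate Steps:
q = 123/62 (q = -123*(-1/62) = 123/62 ≈ 1.9839)
b(W) = 7 - 3*W*(W - 6*W²) (b(W) = 7 - (W + (W*W)*(-6))*(W + (W + W)) = 7 - (W + W²*(-6))*(W + 2*W) = 7 - (W - 6*W²)*3*W = 7 - 3*W*(W - 6*W²))
(b(q) + 5867)/(-829 + 48836) = ((7 - 3*(123/62)² + 18*(123/62)³) + 5867)/(-829 + 48836) = ((7 - 3*15129/3844 + 18*(1860867/238328)) + 5867)/48007 = ((7 - 45387/3844 + 16747803/119164) + 5867)*(1/48007) = (8087477/59582 + 5867)*(1/48007) = (357655071/59582)*(1/48007) = 357655071/2860353074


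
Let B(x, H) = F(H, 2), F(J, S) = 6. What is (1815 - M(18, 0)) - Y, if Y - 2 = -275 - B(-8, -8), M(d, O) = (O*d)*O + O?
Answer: 2094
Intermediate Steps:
B(x, H) = 6
M(d, O) = O + d*O² (M(d, O) = d*O² + O = O + d*O²)
Y = -279 (Y = 2 + (-275 - 1*6) = 2 + (-275 - 6) = 2 - 281 = -279)
(1815 - M(18, 0)) - Y = (1815 - 0*(1 + 0*18)) - 1*(-279) = (1815 - 0*(1 + 0)) + 279 = (1815 - 0) + 279 = (1815 - 1*0) + 279 = (1815 + 0) + 279 = 1815 + 279 = 2094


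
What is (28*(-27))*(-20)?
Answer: 15120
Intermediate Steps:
(28*(-27))*(-20) = -756*(-20) = 15120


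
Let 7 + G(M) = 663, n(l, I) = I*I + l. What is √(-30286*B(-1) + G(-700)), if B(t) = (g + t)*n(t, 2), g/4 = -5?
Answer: √1908674 ≈ 1381.5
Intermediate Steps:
n(l, I) = l + I² (n(l, I) = I² + l = l + I²)
g = -20 (g = 4*(-5) = -20)
G(M) = 656 (G(M) = -7 + 663 = 656)
B(t) = (-20 + t)*(4 + t) (B(t) = (-20 + t)*(t + 2²) = (-20 + t)*(t + 4) = (-20 + t)*(4 + t))
√(-30286*B(-1) + G(-700)) = √(-30286*(-20 - 1)*(4 - 1) + 656) = √(-(-636006)*3 + 656) = √(-30286*(-63) + 656) = √(1908018 + 656) = √1908674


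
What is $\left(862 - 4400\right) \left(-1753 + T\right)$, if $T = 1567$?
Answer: $658068$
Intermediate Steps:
$\left(862 - 4400\right) \left(-1753 + T\right) = \left(862 - 4400\right) \left(-1753 + 1567\right) = \left(-3538\right) \left(-186\right) = 658068$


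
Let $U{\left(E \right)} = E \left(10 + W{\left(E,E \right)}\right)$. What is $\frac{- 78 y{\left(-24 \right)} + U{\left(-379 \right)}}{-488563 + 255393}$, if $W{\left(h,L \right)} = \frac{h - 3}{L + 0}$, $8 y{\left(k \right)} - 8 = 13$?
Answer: $\frac{2501}{133240} \approx 0.018771$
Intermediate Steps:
$y{\left(k \right)} = \frac{21}{8}$ ($y{\left(k \right)} = 1 + \frac{1}{8} \cdot 13 = 1 + \frac{13}{8} = \frac{21}{8}$)
$W{\left(h,L \right)} = \frac{-3 + h}{L}$
$U{\left(E \right)} = E \left(10 + \frac{-3 + E}{E}\right)$
$\frac{- 78 y{\left(-24 \right)} + U{\left(-379 \right)}}{-488563 + 255393} = \frac{\left(-78\right) \frac{21}{8} + \left(-3 + 11 \left(-379\right)\right)}{-488563 + 255393} = \frac{- \frac{819}{4} - 4172}{-233170} = \left(- \frac{819}{4} - 4172\right) \left(- \frac{1}{233170}\right) = \left(- \frac{17507}{4}\right) \left(- \frac{1}{233170}\right) = \frac{2501}{133240}$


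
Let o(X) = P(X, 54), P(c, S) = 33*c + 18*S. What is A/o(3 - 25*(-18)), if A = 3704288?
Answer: 3704288/15921 ≈ 232.67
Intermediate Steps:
P(c, S) = 18*S + 33*c
o(X) = 972 + 33*X (o(X) = 18*54 + 33*X = 972 + 33*X)
A/o(3 - 25*(-18)) = 3704288/(972 + 33*(3 - 25*(-18))) = 3704288/(972 + 33*(3 + 450)) = 3704288/(972 + 33*453) = 3704288/(972 + 14949) = 3704288/15921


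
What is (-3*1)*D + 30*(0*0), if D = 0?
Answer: 0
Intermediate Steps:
(-3*1)*D + 30*(0*0) = -3*1*0 + 30*(0*0) = -3*0 + 30*0 = 0 + 0 = 0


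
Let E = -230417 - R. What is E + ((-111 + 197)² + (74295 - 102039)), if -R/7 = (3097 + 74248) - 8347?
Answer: 232221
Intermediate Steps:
R = -482986 (R = -7*((3097 + 74248) - 8347) = -7*(77345 - 8347) = -7*68998 = -482986)
E = 252569 (E = -230417 - 1*(-482986) = -230417 + 482986 = 252569)
E + ((-111 + 197)² + (74295 - 102039)) = 252569 + ((-111 + 197)² + (74295 - 102039)) = 252569 + (86² - 27744) = 252569 + (7396 - 27744) = 252569 - 20348 = 232221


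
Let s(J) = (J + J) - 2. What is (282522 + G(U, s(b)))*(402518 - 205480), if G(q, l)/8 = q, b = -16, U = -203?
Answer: 55347580124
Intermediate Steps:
s(J) = -2 + 2*J (s(J) = 2*J - 2 = -2 + 2*J)
G(q, l) = 8*q
(282522 + G(U, s(b)))*(402518 - 205480) = (282522 + 8*(-203))*(402518 - 205480) = (282522 - 1624)*197038 = 280898*197038 = 55347580124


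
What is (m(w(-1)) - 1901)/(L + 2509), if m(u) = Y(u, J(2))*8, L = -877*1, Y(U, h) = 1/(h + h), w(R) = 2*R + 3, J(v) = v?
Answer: -633/544 ≈ -1.1636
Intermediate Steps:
w(R) = 3 + 2*R
Y(U, h) = 1/(2*h)
L = -877
m(u) = 2 (m(u) = ((½)/2)*8 = ((½)*(½))*8 = (¼)*8 = 2)
(m(w(-1)) - 1901)/(L + 2509) = (2 - 1901)/(-877 + 2509) = -1899/1632 = -1899*1/1632 = -633/544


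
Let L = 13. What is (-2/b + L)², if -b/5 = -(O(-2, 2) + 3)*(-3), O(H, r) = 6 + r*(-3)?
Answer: 344569/2025 ≈ 170.16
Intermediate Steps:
O(H, r) = 6 - 3*r
b = -45 (b = -5*(-((6 - 3*2) + 3))*(-3) = -5*(-((6 - 6) + 3))*(-3) = -5*(-(0 + 3))*(-3) = -5*(-1*3)*(-3) = -(-15)*(-3) = -5*9 = -45)
(-2/b + L)² = (-2/(-45) + 13)² = (-2*(-1/45) + 13)² = (2/45 + 13)² = (587/45)² = 344569/2025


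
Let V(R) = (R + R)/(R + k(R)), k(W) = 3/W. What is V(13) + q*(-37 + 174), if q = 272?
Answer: 3204873/86 ≈ 37266.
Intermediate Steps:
V(R) = 2*R/(R + 3/R) (V(R) = (R + R)/(R + 3/R) = (2*R)/(R + 3/R) = 2*R/(R + 3/R))
V(13) + q*(-37 + 174) = 2*13**2/(3 + 13**2) + 272*(-37 + 174) = 2*169/(3 + 169) + 272*137 = 2*169/172 + 37264 = 2*169*(1/172) + 37264 = 169/86 + 37264 = 3204873/86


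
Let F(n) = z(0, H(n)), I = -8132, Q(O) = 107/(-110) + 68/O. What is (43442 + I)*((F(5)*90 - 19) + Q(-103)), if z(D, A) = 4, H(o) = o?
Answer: 1234254309/103 ≈ 1.1983e+7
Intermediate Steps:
Q(O) = -107/110 + 68/O (Q(O) = 107*(-1/110) + 68/O = -107/110 + 68/O)
F(n) = 4
(43442 + I)*((F(5)*90 - 19) + Q(-103)) = (43442 - 8132)*((4*90 - 19) + (-107/110 + 68/(-103))) = 35310*((360 - 19) + (-107/110 + 68*(-1/103))) = 35310*(341 + (-107/110 - 68/103)) = 35310*(341 - 18501/11330) = 35310*(3845029/11330) = 1234254309/103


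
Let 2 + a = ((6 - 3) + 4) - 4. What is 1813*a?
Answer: 1813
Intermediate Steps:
a = 1 (a = -2 + (((6 - 3) + 4) - 4) = -2 + ((3 + 4) - 4) = -2 + (7 - 4) = -2 + 3 = 1)
1813*a = 1813*1 = 1813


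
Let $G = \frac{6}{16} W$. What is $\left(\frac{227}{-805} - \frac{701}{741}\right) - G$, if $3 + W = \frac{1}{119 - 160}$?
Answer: $- \frac{4591019}{48913410} \approx -0.09386$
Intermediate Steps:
$W = - \frac{124}{41}$ ($W = -3 + \frac{1}{119 - 160} = -3 + \frac{1}{-41} = -3 - \frac{1}{41} = - \frac{124}{41} \approx -3.0244$)
$G = - \frac{93}{82}$ ($G = \frac{6}{16} \left(- \frac{124}{41}\right) = 6 \cdot \frac{1}{16} \left(- \frac{124}{41}\right) = \frac{3}{8} \left(- \frac{124}{41}\right) = - \frac{93}{82} \approx -1.1341$)
$\left(\frac{227}{-805} - \frac{701}{741}\right) - G = \left(\frac{227}{-805} - \frac{701}{741}\right) - - \frac{93}{82} = \left(227 \left(- \frac{1}{805}\right) - \frac{701}{741}\right) + \frac{93}{82} = \left(- \frac{227}{805} - \frac{701}{741}\right) + \frac{93}{82} = - \frac{732512}{596505} + \frac{93}{82} = - \frac{4591019}{48913410}$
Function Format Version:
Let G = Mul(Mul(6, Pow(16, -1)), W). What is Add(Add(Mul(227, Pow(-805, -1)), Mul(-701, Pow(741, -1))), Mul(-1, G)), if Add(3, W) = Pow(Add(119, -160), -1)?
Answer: Rational(-4591019, 48913410) ≈ -0.093860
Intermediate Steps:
W = Rational(-124, 41) (W = Add(-3, Pow(Add(119, -160), -1)) = Add(-3, Pow(-41, -1)) = Add(-3, Rational(-1, 41)) = Rational(-124, 41) ≈ -3.0244)
G = Rational(-93, 82) (G = Mul(Mul(6, Pow(16, -1)), Rational(-124, 41)) = Mul(Mul(6, Rational(1, 16)), Rational(-124, 41)) = Mul(Rational(3, 8), Rational(-124, 41)) = Rational(-93, 82) ≈ -1.1341)
Add(Add(Mul(227, Pow(-805, -1)), Mul(-701, Pow(741, -1))), Mul(-1, G)) = Add(Add(Mul(227, Pow(-805, -1)), Mul(-701, Pow(741, -1))), Mul(-1, Rational(-93, 82))) = Add(Add(Mul(227, Rational(-1, 805)), Mul(-701, Rational(1, 741))), Rational(93, 82)) = Add(Add(Rational(-227, 805), Rational(-701, 741)), Rational(93, 82)) = Add(Rational(-732512, 596505), Rational(93, 82)) = Rational(-4591019, 48913410)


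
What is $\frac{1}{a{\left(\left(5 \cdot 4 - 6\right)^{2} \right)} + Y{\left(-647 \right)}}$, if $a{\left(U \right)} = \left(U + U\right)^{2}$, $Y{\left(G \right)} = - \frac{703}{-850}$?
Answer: $\frac{850}{130615103} \approx 6.5077 \cdot 10^{-6}$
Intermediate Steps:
$Y{\left(G \right)} = \frac{703}{850}$ ($Y{\left(G \right)} = \left(-703\right) \left(- \frac{1}{850}\right) = \frac{703}{850}$)
$a{\left(U \right)} = 4 U^{2}$ ($a{\left(U \right)} = \left(2 U\right)^{2} = 4 U^{2}$)
$\frac{1}{a{\left(\left(5 \cdot 4 - 6\right)^{2} \right)} + Y{\left(-647 \right)}} = \frac{1}{4 \left(\left(5 \cdot 4 - 6\right)^{2}\right)^{2} + \frac{703}{850}} = \frac{1}{4 \left(\left(20 - 6\right)^{2}\right)^{2} + \frac{703}{850}} = \frac{1}{4 \left(14^{2}\right)^{2} + \frac{703}{850}} = \frac{1}{4 \cdot 196^{2} + \frac{703}{850}} = \frac{1}{4 \cdot 38416 + \frac{703}{850}} = \frac{1}{153664 + \frac{703}{850}} = \frac{1}{\frac{130615103}{850}} = \frac{850}{130615103}$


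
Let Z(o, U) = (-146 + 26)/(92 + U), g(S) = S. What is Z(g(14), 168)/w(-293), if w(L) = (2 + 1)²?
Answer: -2/39 ≈ -0.051282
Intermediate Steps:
w(L) = 9 (w(L) = 3² = 9)
Z(o, U) = -120/(92 + U)
Z(g(14), 168)/w(-293) = -120/(92 + 168)/9 = -120/260*(⅑) = -120*1/260*(⅑) = -6/13*⅑ = -2/39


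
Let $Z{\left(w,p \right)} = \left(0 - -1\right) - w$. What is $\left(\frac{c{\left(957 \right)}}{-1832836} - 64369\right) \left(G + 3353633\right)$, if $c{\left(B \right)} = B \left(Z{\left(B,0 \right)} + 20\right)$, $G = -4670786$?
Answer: $\frac{38848415085381999}{458209} \approx 8.4783 \cdot 10^{10}$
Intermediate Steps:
$Z{\left(w,p \right)} = 1 - w$ ($Z{\left(w,p \right)} = \left(0 + 1\right) - w = 1 - w$)
$c{\left(B \right)} = B \left(21 - B\right)$ ($c{\left(B \right)} = B \left(\left(1 - B\right) + 20\right) = B \left(21 - B\right)$)
$\left(\frac{c{\left(957 \right)}}{-1832836} - 64369\right) \left(G + 3353633\right) = \left(\frac{957 \left(21 - 957\right)}{-1832836} - 64369\right) \left(-4670786 + 3353633\right) = \left(957 \left(21 - 957\right) \left(- \frac{1}{1832836}\right) - 64369\right) \left(-1317153\right) = \left(957 \left(-936\right) \left(- \frac{1}{1832836}\right) - 64369\right) \left(-1317153\right) = \left(\left(-895752\right) \left(- \frac{1}{1832836}\right) - 64369\right) \left(-1317153\right) = \left(\frac{223938}{458209} - 64369\right) \left(-1317153\right) = \left(- \frac{29494231183}{458209}\right) \left(-1317153\right) = \frac{38848415085381999}{458209}$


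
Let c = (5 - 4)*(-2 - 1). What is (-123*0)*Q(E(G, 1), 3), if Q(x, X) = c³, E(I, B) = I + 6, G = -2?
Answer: 0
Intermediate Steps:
E(I, B) = 6 + I
c = -3 (c = 1*(-3) = -3)
Q(x, X) = -27 (Q(x, X) = (-3)³ = -27)
(-123*0)*Q(E(G, 1), 3) = -123*0*(-27) = -41*0*(-27) = 0*(-27) = 0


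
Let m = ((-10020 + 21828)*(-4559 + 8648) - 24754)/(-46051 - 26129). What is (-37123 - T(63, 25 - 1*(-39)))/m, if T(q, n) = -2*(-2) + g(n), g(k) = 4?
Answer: 1340057790/24129079 ≈ 55.537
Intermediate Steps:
T(q, n) = 8 (T(q, n) = -2*(-2) + 4 = 4 + 4 = 8)
m = -24129079/36090 (m = (11808*4089 - 24754)/(-72180) = (48282912 - 24754)*(-1/72180) = 48258158*(-1/72180) = -24129079/36090 ≈ -668.58)
(-37123 - T(63, 25 - 1*(-39)))/m = (-37123 - 1*8)/(-24129079/36090) = (-37123 - 8)*(-36090/24129079) = -37131*(-36090/24129079) = 1340057790/24129079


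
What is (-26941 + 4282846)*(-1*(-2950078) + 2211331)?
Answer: 21966466370145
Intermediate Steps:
(-26941 + 4282846)*(-1*(-2950078) + 2211331) = 4255905*(2950078 + 2211331) = 4255905*5161409 = 21966466370145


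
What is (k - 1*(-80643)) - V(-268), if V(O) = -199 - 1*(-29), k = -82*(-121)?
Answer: 90735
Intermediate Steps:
k = 9922
V(O) = -170 (V(O) = -199 + 29 = -170)
(k - 1*(-80643)) - V(-268) = (9922 - 1*(-80643)) - 1*(-170) = (9922 + 80643) + 170 = 90565 + 170 = 90735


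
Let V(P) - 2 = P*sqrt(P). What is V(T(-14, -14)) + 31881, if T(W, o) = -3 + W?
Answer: 31883 - 17*I*sqrt(17) ≈ 31883.0 - 70.093*I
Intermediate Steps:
V(P) = 2 + P**(3/2) (V(P) = 2 + P*sqrt(P) = 2 + P**(3/2))
V(T(-14, -14)) + 31881 = (2 + (-3 - 14)**(3/2)) + 31881 = (2 + (-17)**(3/2)) + 31881 = (2 - 17*I*sqrt(17)) + 31881 = 31883 - 17*I*sqrt(17)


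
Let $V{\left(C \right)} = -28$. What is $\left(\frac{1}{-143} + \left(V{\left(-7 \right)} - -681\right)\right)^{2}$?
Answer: $\frac{8719450884}{20449} \approx 4.264 \cdot 10^{5}$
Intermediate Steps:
$\left(\frac{1}{-143} + \left(V{\left(-7 \right)} - -681\right)\right)^{2} = \left(\frac{1}{-143} - -653\right)^{2} = \left(- \frac{1}{143} + \left(-28 + 681\right)\right)^{2} = \left(- \frac{1}{143} + 653\right)^{2} = \left(\frac{93378}{143}\right)^{2} = \frac{8719450884}{20449}$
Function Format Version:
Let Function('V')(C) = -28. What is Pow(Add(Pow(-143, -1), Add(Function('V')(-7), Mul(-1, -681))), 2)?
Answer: Rational(8719450884, 20449) ≈ 4.2640e+5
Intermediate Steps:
Pow(Add(Pow(-143, -1), Add(Function('V')(-7), Mul(-1, -681))), 2) = Pow(Add(Pow(-143, -1), Add(-28, Mul(-1, -681))), 2) = Pow(Add(Rational(-1, 143), Add(-28, 681)), 2) = Pow(Add(Rational(-1, 143), 653), 2) = Pow(Rational(93378, 143), 2) = Rational(8719450884, 20449)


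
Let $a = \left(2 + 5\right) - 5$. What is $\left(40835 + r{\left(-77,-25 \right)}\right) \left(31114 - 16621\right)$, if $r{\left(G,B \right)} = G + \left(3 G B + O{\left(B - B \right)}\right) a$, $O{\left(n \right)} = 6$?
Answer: $758273760$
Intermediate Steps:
$a = 2$ ($a = 7 - 5 = 2$)
$r{\left(G,B \right)} = 12 + G + 6 B G$ ($r{\left(G,B \right)} = G + \left(3 G B + 6\right) 2 = G + \left(3 B G + 6\right) 2 = G + \left(6 + 3 B G\right) 2 = G + \left(12 + 6 B G\right) = 12 + G + 6 B G$)
$\left(40835 + r{\left(-77,-25 \right)}\right) \left(31114 - 16621\right) = \left(40835 + \left(12 - 77 + 6 \left(-25\right) \left(-77\right)\right)\right) \left(31114 - 16621\right) = \left(40835 + \left(12 - 77 + 11550\right)\right) 14493 = \left(40835 + 11485\right) 14493 = 52320 \cdot 14493 = 758273760$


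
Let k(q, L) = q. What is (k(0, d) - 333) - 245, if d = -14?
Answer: -578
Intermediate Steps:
(k(0, d) - 333) - 245 = (0 - 333) - 245 = -333 - 245 = -578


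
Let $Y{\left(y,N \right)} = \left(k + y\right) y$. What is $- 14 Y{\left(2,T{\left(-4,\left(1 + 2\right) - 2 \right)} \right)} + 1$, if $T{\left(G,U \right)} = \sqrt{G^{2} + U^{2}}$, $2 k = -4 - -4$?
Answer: $-55$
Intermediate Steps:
$k = 0$ ($k = \frac{-4 - -4}{2} = \frac{-4 + 4}{2} = \frac{1}{2} \cdot 0 = 0$)
$Y{\left(y,N \right)} = y^{2}$ ($Y{\left(y,N \right)} = \left(0 + y\right) y = y y = y^{2}$)
$- 14 Y{\left(2,T{\left(-4,\left(1 + 2\right) - 2 \right)} \right)} + 1 = - 14 \cdot 2^{2} + 1 = \left(-14\right) 4 + 1 = -56 + 1 = -55$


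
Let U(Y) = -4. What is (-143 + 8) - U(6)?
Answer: -131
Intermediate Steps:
(-143 + 8) - U(6) = (-143 + 8) - 1*(-4) = -135 + 4 = -131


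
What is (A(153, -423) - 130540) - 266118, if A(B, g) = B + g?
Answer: -396928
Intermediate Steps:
(A(153, -423) - 130540) - 266118 = ((153 - 423) - 130540) - 266118 = (-270 - 130540) - 266118 = -130810 - 266118 = -396928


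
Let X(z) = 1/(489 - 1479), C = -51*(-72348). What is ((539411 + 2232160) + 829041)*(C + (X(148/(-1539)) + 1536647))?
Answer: 1035002130255666/55 ≈ 1.8818e+13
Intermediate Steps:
C = 3689748
X(z) = -1/990 (X(z) = 1/(-990) = -1/990)
((539411 + 2232160) + 829041)*(C + (X(148/(-1539)) + 1536647)) = ((539411 + 2232160) + 829041)*(3689748 + (-1/990 + 1536647)) = (2771571 + 829041)*(3689748 + 1521280529/990) = 3600612*(5174131049/990) = 1035002130255666/55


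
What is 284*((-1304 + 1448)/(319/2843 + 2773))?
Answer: 19377888/1313993 ≈ 14.747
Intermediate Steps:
284*((-1304 + 1448)/(319/2843 + 2773)) = 284*(144/(319*(1/2843) + 2773)) = 284*(144/(319/2843 + 2773)) = 284*(144/(7883958/2843)) = 284*(144*(2843/7883958)) = 284*(68232/1313993) = 19377888/1313993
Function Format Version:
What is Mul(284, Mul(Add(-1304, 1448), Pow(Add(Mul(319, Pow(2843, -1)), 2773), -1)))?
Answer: Rational(19377888, 1313993) ≈ 14.747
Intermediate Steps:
Mul(284, Mul(Add(-1304, 1448), Pow(Add(Mul(319, Pow(2843, -1)), 2773), -1))) = Mul(284, Mul(144, Pow(Add(Mul(319, Rational(1, 2843)), 2773), -1))) = Mul(284, Mul(144, Pow(Add(Rational(319, 2843), 2773), -1))) = Mul(284, Mul(144, Pow(Rational(7883958, 2843), -1))) = Mul(284, Mul(144, Rational(2843, 7883958))) = Mul(284, Rational(68232, 1313993)) = Rational(19377888, 1313993)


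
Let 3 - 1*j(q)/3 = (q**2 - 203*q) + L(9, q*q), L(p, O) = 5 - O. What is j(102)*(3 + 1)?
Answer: 248448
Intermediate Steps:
j(q) = -6 + 609*q (j(q) = 9 - 3*((q**2 - 203*q) + (5 - q*q)) = 9 - 3*((q**2 - 203*q) + (5 - q**2)) = 9 - 3*(5 - 203*q) = 9 + (-15 + 609*q) = -6 + 609*q)
j(102)*(3 + 1) = (-6 + 609*102)*(3 + 1) = (-6 + 62118)*4 = 62112*4 = 248448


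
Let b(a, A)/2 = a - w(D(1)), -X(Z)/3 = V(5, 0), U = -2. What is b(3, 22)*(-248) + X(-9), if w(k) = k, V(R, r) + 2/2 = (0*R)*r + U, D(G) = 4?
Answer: 505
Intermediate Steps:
V(R, r) = -3 (V(R, r) = -1 + ((0*R)*r - 2) = -1 + (0*r - 2) = -1 + (0 - 2) = -1 - 2 = -3)
X(Z) = 9 (X(Z) = -3*(-3) = 9)
b(a, A) = -8 + 2*a (b(a, A) = 2*(a - 1*4) = 2*(a - 4) = 2*(-4 + a) = -8 + 2*a)
b(3, 22)*(-248) + X(-9) = (-8 + 2*3)*(-248) + 9 = (-8 + 6)*(-248) + 9 = -2*(-248) + 9 = 496 + 9 = 505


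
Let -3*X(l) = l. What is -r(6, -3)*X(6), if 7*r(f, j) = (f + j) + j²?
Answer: 24/7 ≈ 3.4286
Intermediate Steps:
r(f, j) = f/7 + j/7 + j²/7 (r(f, j) = ((f + j) + j²)/7 = (f + j + j²)/7 = f/7 + j/7 + j²/7)
X(l) = -l/3
-r(6, -3)*X(6) = -((⅐)*6 + (⅐)*(-3) + (⅐)*(-3)²)*(-⅓*6) = -(6/7 - 3/7 + (⅐)*9)*(-2) = -(6/7 - 3/7 + 9/7)*(-2) = -12*(-2)/7 = -1*(-24/7) = 24/7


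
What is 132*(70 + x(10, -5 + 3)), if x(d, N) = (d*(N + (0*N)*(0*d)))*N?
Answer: 14520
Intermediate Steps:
x(d, N) = d*N**2 (x(d, N) = (d*(N + 0*0))*N = (d*(N + 0))*N = (d*N)*N = (N*d)*N = d*N**2)
132*(70 + x(10, -5 + 3)) = 132*(70 + 10*(-5 + 3)**2) = 132*(70 + 10*(-2)**2) = 132*(70 + 10*4) = 132*(70 + 40) = 132*110 = 14520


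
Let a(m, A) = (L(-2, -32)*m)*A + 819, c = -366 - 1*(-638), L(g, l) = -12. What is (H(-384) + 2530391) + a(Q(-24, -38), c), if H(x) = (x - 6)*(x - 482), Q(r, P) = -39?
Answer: 2996246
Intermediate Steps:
c = 272 (c = -366 + 638 = 272)
a(m, A) = 819 - 12*A*m (a(m, A) = (-12*m)*A + 819 = -12*A*m + 819 = 819 - 12*A*m)
H(x) = (-482 + x)*(-6 + x) (H(x) = (-6 + x)*(-482 + x) = (-482 + x)*(-6 + x))
(H(-384) + 2530391) + a(Q(-24, -38), c) = ((2892 + (-384)² - 488*(-384)) + 2530391) + (819 - 12*272*(-39)) = ((2892 + 147456 + 187392) + 2530391) + (819 + 127296) = (337740 + 2530391) + 128115 = 2868131 + 128115 = 2996246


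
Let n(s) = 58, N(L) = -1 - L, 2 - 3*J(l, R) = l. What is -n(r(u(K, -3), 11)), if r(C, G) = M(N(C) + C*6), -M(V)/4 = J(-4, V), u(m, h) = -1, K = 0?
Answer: -58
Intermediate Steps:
J(l, R) = 2/3 - l/3
M(V) = -8 (M(V) = -4*(2/3 - 1/3*(-4)) = -4*(2/3 + 4/3) = -4*2 = -8)
r(C, G) = -8
-n(r(u(K, -3), 11)) = -1*58 = -58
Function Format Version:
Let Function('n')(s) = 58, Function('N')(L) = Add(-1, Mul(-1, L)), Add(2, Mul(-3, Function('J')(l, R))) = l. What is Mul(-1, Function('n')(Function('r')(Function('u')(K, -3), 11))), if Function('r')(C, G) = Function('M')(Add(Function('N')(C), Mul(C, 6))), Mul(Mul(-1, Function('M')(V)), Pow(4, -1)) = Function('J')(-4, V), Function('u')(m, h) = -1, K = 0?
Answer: -58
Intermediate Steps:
Function('J')(l, R) = Add(Rational(2, 3), Mul(Rational(-1, 3), l))
Function('M')(V) = -8 (Function('M')(V) = Mul(-4, Add(Rational(2, 3), Mul(Rational(-1, 3), -4))) = Mul(-4, Add(Rational(2, 3), Rational(4, 3))) = Mul(-4, 2) = -8)
Function('r')(C, G) = -8
Mul(-1, Function('n')(Function('r')(Function('u')(K, -3), 11))) = Mul(-1, 58) = -58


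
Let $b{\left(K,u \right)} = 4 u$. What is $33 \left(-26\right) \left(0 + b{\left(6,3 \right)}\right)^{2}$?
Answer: $-123552$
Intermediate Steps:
$33 \left(-26\right) \left(0 + b{\left(6,3 \right)}\right)^{2} = 33 \left(-26\right) \left(0 + 4 \cdot 3\right)^{2} = - 858 \left(0 + 12\right)^{2} = - 858 \cdot 12^{2} = \left(-858\right) 144 = -123552$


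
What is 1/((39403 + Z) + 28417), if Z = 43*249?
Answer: 1/78527 ≈ 1.2734e-5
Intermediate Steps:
Z = 10707
1/((39403 + Z) + 28417) = 1/((39403 + 10707) + 28417) = 1/(50110 + 28417) = 1/78527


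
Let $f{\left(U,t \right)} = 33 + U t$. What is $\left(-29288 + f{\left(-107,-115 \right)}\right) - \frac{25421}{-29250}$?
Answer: $- \frac{495762079}{29250} \approx -16949.0$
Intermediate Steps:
$\left(-29288 + f{\left(-107,-115 \right)}\right) - \frac{25421}{-29250} = \left(-29288 + \left(33 - -12305\right)\right) - \frac{25421}{-29250} = \left(-29288 + \left(33 + 12305\right)\right) - - \frac{25421}{29250} = \left(-29288 + 12338\right) + \frac{25421}{29250} = -16950 + \frac{25421}{29250} = - \frac{495762079}{29250}$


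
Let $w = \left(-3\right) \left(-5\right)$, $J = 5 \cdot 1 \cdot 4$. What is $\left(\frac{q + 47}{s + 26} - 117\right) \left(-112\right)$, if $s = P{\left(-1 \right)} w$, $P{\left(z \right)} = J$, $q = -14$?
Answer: $\frac{2134104}{163} \approx 13093.0$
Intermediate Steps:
$J = 20$ ($J = 5 \cdot 4 = 20$)
$P{\left(z \right)} = 20$
$w = 15$
$s = 300$ ($s = 20 \cdot 15 = 300$)
$\left(\frac{q + 47}{s + 26} - 117\right) \left(-112\right) = \left(\frac{-14 + 47}{300 + 26} - 117\right) \left(-112\right) = \left(\frac{33}{326} - 117\right) \left(-112\right) = \left(- \frac{38109}{326}\right) \left(-112\right) = \frac{2134104}{163}$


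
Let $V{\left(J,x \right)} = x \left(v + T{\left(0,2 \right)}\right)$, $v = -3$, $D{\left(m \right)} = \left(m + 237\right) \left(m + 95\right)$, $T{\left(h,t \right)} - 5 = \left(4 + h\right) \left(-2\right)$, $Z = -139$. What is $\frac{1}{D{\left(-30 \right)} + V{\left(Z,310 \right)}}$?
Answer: $\frac{1}{11595} \approx 8.6244 \cdot 10^{-5}$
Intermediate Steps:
$T{\left(h,t \right)} = -3 - 2 h$ ($T{\left(h,t \right)} = 5 + \left(4 + h\right) \left(-2\right) = 5 - \left(8 + 2 h\right) = -3 - 2 h$)
$D{\left(m \right)} = \left(95 + m\right) \left(237 + m\right)$ ($D{\left(m \right)} = \left(237 + m\right) \left(95 + m\right) = \left(95 + m\right) \left(237 + m\right)$)
$V{\left(J,x \right)} = - 6 x$ ($V{\left(J,x \right)} = x \left(-3 - 3\right) = x \left(-6\right) = - 6 x$)
$\frac{1}{D{\left(-30 \right)} + V{\left(Z,310 \right)}} = \frac{1}{\left(22515 + \left(-30\right)^{2} + 332 \left(-30\right)\right) - 1860} = \frac{1}{\left(22515 + 900 - 9960\right) - 1860} = \frac{1}{13455 - 1860} = \frac{1}{11595}$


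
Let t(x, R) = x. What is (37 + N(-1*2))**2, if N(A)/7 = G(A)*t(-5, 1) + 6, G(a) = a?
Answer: 22201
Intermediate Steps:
N(A) = 42 - 35*A (N(A) = 7*(A*(-5) + 6) = 7*(-5*A + 6) = 7*(6 - 5*A) = 42 - 35*A)
(37 + N(-1*2))**2 = (37 + (42 - (-35)*2))**2 = (37 + (42 - 35*(-2)))**2 = (37 + (42 + 70))**2 = (37 + 112)**2 = 149**2 = 22201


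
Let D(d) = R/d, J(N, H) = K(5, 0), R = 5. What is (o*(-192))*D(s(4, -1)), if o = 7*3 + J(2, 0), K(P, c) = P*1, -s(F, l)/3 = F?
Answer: 2080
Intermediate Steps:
s(F, l) = -3*F
K(P, c) = P
J(N, H) = 5
D(d) = 5/d
o = 26 (o = 7*3 + 5 = 21 + 5 = 26)
(o*(-192))*D(s(4, -1)) = (26*(-192))*(5/((-3*4))) = -24960/(-12) = -24960*(-1)/12 = -4992*(-5/12) = 2080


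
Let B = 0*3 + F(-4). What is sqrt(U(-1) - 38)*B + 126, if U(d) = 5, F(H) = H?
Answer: 126 - 4*I*sqrt(33) ≈ 126.0 - 22.978*I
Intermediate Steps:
B = -4 (B = 0*3 - 4 = 0 - 4 = -4)
sqrt(U(-1) - 38)*B + 126 = sqrt(5 - 38)*(-4) + 126 = sqrt(-33)*(-4) + 126 = (I*sqrt(33))*(-4) + 126 = -4*I*sqrt(33) + 126 = 126 - 4*I*sqrt(33)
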